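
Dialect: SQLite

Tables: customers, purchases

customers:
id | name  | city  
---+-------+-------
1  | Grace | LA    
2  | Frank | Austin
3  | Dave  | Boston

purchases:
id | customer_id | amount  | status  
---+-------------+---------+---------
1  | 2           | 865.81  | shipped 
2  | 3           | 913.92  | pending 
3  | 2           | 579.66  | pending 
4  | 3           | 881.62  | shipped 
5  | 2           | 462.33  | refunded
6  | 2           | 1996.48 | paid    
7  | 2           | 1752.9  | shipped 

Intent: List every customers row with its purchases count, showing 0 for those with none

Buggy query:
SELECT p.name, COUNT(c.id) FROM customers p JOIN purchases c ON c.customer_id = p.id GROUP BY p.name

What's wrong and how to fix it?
Bug: An inner join excludes parents with zero children

Fix: Switch to LEFT JOIN to retain unmatched parent rows

Corrected query:
SELECT p.name, COUNT(c.id) FROM customers p LEFT JOIN purchases c ON c.customer_id = p.id GROUP BY p.name

Result:
name  | COUNT(c.id)
------+------------
Dave  | 2          
Frank | 5          
Grace | 0          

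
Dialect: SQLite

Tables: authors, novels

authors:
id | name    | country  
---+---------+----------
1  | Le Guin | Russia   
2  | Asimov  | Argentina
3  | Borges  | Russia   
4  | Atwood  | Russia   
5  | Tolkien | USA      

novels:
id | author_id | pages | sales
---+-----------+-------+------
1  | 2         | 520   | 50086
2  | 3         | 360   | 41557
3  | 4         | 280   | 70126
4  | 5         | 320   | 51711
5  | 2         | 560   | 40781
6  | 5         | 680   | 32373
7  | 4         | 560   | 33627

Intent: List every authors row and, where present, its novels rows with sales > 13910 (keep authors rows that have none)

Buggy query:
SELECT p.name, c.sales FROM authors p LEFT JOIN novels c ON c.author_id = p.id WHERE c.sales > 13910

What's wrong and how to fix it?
Bug: Filtering c.sales in WHERE discards the NULL rows produced by LEFT JOIN, turning it into an inner join

Fix: Put 'c.sales > 13910' in the JOIN's ON clause instead of WHERE

Corrected query:
SELECT p.name, c.sales FROM authors p LEFT JOIN novels c ON c.author_id = p.id AND c.sales > 13910

Result:
name    | sales
--------+------
Le Guin | NULL 
Asimov  | 40781
Asimov  | 50086
Borges  | 41557
Atwood  | 33627
Atwood  | 70126
Tolkien | 32373
Tolkien | 51711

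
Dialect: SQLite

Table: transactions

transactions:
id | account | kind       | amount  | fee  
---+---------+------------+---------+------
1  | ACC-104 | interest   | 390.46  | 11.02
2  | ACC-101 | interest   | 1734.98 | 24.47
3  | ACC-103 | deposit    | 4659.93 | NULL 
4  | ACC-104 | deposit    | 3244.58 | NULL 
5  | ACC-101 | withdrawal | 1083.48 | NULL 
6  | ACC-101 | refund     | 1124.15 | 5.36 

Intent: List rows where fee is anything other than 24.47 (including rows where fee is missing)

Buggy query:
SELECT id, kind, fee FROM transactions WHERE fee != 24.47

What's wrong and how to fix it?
Bug: 'fee != 24.47' is unknown when fee is NULL, so NULL rows are silently excluded

Fix: Add an explicit OR fee IS NULL to include the missing-value rows

Corrected query:
SELECT id, kind, fee FROM transactions WHERE fee != 24.47 OR fee IS NULL

Result:
id | kind       | fee  
---+------------+------
1  | interest   | 11.02
3  | deposit    | NULL 
4  | deposit    | NULL 
5  | withdrawal | NULL 
6  | refund     | 5.36 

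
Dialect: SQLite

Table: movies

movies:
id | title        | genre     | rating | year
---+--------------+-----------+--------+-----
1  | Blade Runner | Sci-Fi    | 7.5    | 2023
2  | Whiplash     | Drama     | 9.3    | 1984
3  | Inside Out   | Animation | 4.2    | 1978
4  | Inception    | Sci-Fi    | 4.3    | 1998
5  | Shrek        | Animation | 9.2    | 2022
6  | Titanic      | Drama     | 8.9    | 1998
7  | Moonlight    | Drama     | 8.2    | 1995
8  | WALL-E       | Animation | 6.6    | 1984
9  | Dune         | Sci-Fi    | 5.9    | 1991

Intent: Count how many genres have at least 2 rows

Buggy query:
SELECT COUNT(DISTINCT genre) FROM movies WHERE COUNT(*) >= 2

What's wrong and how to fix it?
Bug: WHERE filters individual rows, not groups, so a group-level COUNT is invalid there

Fix: Group first with HAVING COUNT(*) >= 2, then COUNT the resulting groups

Corrected query:
SELECT COUNT(*) FROM (SELECT genre FROM movies GROUP BY genre HAVING COUNT(*) >= 2)

Result:
COUNT(*)
--------
3       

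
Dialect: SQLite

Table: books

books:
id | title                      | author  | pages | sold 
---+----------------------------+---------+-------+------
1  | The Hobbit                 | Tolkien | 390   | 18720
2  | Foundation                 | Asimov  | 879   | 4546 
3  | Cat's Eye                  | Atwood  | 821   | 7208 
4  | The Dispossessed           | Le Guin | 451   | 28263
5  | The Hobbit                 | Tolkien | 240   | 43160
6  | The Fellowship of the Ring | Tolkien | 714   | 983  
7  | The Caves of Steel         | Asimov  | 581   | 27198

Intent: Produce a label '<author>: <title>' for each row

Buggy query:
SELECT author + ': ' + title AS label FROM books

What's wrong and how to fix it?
Bug: SQLite uses || for string concatenation; + coerces text to numbers (yielding 0)

Fix: Use the || operator for string concatenation

Corrected query:
SELECT author || ': ' || title AS label FROM books

Result:
label                              
-----------------------------------
Tolkien: The Hobbit                
Asimov: Foundation                 
Atwood: Cat's Eye                  
Le Guin: The Dispossessed          
Tolkien: The Hobbit                
Tolkien: The Fellowship of the Ring
Asimov: The Caves of Steel         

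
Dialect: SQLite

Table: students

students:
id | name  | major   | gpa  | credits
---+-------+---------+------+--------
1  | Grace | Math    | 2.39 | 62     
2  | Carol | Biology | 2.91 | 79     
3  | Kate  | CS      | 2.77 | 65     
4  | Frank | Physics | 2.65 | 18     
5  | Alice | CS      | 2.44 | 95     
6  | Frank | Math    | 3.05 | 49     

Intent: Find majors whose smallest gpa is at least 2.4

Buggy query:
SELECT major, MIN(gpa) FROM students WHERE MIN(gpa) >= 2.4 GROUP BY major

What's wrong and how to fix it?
Bug: MIN() in WHERE is a misuse of aggregate

Fix: Replace WHERE with HAVING after the GROUP BY

Corrected query:
SELECT major, MIN(gpa) FROM students GROUP BY major HAVING MIN(gpa) >= 2.4

Result:
major   | MIN(gpa)
--------+---------
Biology | 2.91    
CS      | 2.44    
Physics | 2.65    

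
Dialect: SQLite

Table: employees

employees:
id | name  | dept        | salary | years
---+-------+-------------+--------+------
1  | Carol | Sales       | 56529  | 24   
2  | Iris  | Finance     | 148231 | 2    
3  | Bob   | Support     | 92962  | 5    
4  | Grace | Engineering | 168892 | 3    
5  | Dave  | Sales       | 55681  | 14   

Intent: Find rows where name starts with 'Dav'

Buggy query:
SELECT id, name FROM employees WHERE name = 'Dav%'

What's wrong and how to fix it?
Bug: '=' compares the literal string including the % character; pattern matching needs LIKE

Fix: Replace '=' with LIKE so 'Dav%' is treated as a pattern

Corrected query:
SELECT id, name FROM employees WHERE name LIKE 'Dav%'

Result:
id | name
---+-----
5  | Dave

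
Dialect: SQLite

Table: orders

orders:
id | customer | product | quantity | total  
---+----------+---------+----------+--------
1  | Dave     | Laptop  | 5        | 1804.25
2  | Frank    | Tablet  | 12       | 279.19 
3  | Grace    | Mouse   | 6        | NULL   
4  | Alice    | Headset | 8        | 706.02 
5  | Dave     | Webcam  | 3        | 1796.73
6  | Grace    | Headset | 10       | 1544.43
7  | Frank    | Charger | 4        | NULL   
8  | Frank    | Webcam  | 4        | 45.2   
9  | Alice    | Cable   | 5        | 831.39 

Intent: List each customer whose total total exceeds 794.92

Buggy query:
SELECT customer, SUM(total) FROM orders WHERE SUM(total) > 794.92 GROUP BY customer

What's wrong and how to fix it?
Bug: WHERE runs before GROUP BY, so aggregates aren't available there

Fix: Use HAVING (which filters groups after aggregation) instead of WHERE

Corrected query:
SELECT customer, SUM(total) FROM orders GROUP BY customer HAVING SUM(total) > 794.92

Result:
customer | SUM(total)
---------+-----------
Alice    | 1537.41   
Dave     | 3600.98   
Grace    | 1544.43   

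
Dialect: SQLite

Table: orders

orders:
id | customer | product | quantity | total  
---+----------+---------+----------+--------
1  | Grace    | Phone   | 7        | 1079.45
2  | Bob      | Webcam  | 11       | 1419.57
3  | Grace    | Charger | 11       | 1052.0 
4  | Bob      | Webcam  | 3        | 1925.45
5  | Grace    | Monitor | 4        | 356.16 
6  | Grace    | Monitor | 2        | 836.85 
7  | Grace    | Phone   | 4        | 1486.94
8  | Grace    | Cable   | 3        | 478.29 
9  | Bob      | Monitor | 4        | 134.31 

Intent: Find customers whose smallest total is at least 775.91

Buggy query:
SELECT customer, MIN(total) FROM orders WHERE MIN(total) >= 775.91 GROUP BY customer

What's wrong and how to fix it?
Bug: Aggregates like MIN are computed per group after WHERE runs

Fix: Use HAVING for the per-group MIN condition

Corrected query:
SELECT customer, MIN(total) FROM orders GROUP BY customer HAVING MIN(total) >= 775.91

Result:
(no rows)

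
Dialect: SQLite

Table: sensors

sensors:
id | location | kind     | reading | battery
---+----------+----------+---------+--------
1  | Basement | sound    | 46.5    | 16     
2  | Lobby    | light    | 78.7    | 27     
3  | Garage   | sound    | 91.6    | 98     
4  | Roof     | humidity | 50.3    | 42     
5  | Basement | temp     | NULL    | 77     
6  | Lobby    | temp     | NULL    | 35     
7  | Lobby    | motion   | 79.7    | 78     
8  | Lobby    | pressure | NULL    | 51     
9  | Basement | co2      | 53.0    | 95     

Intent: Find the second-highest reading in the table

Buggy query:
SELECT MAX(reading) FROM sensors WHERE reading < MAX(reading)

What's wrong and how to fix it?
Bug: MAX(reading) on the right of the comparison is an aggregate-in-WHERE error

Fix: Put the inner MAX in a scalar subquery

Corrected query:
SELECT MAX(reading) FROM sensors WHERE reading < (SELECT MAX(reading) FROM sensors)

Result:
MAX(reading)
------------
79.7        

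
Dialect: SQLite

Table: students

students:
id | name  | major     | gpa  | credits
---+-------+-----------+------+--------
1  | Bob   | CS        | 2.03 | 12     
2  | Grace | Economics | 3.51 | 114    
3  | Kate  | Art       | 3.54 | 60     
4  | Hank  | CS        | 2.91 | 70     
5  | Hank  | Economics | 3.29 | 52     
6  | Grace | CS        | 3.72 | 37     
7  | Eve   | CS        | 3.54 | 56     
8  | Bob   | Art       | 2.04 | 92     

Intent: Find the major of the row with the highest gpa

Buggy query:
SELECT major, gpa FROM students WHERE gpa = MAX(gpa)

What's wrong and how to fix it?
Bug: WHERE is evaluated per row; an aggregate over the whole table isn't defined there

Fix: Use a subquery: WHERE gpa = (SELECT MAX(gpa) FROM students)

Corrected query:
SELECT major, gpa FROM students WHERE gpa = (SELECT MAX(gpa) FROM students)

Result:
major | gpa 
------+-----
CS    | 3.72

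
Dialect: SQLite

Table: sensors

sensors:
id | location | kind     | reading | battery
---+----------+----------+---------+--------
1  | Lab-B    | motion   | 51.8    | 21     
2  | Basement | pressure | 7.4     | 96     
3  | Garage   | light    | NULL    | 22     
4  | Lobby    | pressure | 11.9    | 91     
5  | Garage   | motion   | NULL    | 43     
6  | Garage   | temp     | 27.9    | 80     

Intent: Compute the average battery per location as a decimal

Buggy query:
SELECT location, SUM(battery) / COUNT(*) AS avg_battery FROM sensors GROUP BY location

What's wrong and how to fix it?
Bug: Both operands are integers, so '/' performs integer division and truncates

Fix: Cast one side to REAL so the division keeps the fractional part

Corrected query:
SELECT location, SUM(battery) * 1.0 / COUNT(*) AS avg_battery FROM sensors GROUP BY location

Result:
location | avg_battery
---------+------------
Basement | 96         
Garage   | 48.333333  
Lab-B    | 21         
Lobby    | 91         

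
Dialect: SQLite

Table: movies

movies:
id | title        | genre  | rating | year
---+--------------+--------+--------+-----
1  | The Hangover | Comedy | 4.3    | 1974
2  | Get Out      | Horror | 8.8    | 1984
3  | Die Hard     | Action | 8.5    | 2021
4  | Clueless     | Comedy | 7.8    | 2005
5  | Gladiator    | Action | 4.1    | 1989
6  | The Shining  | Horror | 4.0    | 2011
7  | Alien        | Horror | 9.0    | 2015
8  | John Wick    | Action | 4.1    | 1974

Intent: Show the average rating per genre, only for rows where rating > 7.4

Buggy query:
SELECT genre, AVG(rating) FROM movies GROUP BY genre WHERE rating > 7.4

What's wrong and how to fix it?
Bug: Row-level WHERE must come before GROUP BY in the clause order

Fix: Move the WHERE clause before GROUP BY

Corrected query:
SELECT genre, AVG(rating) FROM movies WHERE rating > 7.4 GROUP BY genre

Result:
genre  | AVG(rating)
-------+------------
Action | 8.5        
Comedy | 7.8        
Horror | 8.9        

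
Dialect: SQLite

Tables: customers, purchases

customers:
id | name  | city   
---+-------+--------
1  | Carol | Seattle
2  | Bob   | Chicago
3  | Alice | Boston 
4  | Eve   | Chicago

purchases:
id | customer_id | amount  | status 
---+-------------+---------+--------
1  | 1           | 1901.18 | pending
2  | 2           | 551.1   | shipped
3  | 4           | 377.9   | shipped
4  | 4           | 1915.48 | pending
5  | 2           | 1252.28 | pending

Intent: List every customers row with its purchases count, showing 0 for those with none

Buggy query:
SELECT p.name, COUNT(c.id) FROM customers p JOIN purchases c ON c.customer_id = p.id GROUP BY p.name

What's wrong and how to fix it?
Bug: An inner join excludes parents with zero children

Fix: Switch to LEFT JOIN to retain unmatched parent rows

Corrected query:
SELECT p.name, COUNT(c.id) FROM customers p LEFT JOIN purchases c ON c.customer_id = p.id GROUP BY p.name

Result:
name  | COUNT(c.id)
------+------------
Alice | 0          
Bob   | 2          
Carol | 1          
Eve   | 2          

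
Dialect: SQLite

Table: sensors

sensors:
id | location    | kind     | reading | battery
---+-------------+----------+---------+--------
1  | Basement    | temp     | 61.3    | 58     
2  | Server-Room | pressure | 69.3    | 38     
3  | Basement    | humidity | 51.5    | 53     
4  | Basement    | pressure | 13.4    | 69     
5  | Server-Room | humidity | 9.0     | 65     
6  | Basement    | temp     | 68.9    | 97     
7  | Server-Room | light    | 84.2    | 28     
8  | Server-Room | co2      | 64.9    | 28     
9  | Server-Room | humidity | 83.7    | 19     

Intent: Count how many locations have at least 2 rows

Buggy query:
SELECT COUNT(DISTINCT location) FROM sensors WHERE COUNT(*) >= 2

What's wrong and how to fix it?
Bug: COUNT(*) cannot appear in WHERE; the per-group count doesn't exist yet

Fix: Use a subquery that GROUPs and filters with HAVING, then count its rows

Corrected query:
SELECT COUNT(*) FROM (SELECT location FROM sensors GROUP BY location HAVING COUNT(*) >= 2)

Result:
COUNT(*)
--------
2       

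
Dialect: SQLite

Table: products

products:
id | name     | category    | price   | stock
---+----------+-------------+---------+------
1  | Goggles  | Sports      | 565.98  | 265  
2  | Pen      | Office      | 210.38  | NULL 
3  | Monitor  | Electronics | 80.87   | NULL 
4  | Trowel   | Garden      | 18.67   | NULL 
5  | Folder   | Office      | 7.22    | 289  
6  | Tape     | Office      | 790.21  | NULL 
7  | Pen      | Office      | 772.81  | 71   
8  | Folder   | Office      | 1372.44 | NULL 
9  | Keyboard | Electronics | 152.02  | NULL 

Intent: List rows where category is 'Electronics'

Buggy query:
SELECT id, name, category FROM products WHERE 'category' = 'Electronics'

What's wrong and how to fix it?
Bug: Single quotes denote string literals in SQL; the column name is being compared as a constant string

Fix: Reference the column as category without single quotes

Corrected query:
SELECT id, name, category FROM products WHERE category = 'Electronics'

Result:
id | name     | category   
---+----------+------------
3  | Monitor  | Electronics
9  | Keyboard | Electronics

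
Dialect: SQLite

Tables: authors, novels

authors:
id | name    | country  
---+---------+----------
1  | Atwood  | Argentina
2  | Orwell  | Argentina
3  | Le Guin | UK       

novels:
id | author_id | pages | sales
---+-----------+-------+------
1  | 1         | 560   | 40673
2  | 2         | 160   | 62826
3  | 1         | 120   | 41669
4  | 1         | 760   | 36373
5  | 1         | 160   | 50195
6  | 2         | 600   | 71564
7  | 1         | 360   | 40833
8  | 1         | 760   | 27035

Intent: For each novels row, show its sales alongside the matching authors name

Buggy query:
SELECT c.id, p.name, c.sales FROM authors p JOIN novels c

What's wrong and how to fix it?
Bug: JOIN with no ON clause produces a cartesian product; every novels row pairs with every authors row

Fix: Specify the join condition linking the foreign key to the parent id

Corrected query:
SELECT c.id, p.name, c.sales FROM authors p JOIN novels c ON c.author_id = p.id

Result:
id | name   | sales
---+--------+------
1  | Atwood | 40673
2  | Orwell | 62826
3  | Atwood | 41669
4  | Atwood | 36373
5  | Atwood | 50195
6  | Orwell | 71564
7  | Atwood | 40833
8  | Atwood | 27035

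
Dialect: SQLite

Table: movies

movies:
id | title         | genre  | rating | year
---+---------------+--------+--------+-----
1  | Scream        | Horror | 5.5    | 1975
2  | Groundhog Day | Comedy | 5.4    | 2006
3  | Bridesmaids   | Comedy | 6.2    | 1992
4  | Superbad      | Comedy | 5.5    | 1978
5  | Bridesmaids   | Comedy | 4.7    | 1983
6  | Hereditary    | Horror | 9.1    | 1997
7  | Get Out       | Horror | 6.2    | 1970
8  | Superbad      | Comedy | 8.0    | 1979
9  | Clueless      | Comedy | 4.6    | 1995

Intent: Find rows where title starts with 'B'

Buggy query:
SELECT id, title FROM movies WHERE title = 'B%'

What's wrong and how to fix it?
Bug: '=' compares the literal string including the % character; pattern matching needs LIKE

Fix: Replace '=' with LIKE so 'B%' is treated as a pattern

Corrected query:
SELECT id, title FROM movies WHERE title LIKE 'B%'

Result:
id | title      
---+------------
3  | Bridesmaids
5  | Bridesmaids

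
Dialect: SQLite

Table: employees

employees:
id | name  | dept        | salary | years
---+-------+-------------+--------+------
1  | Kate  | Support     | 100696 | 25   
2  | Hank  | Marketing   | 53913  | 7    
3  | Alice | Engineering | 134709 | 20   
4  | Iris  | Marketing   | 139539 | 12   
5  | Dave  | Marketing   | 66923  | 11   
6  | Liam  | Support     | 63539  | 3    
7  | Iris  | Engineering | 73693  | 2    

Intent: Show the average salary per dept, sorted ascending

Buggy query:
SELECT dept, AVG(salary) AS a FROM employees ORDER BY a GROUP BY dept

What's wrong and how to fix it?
Bug: GROUP BY must precede ORDER BY

Fix: Reorder: SELECT … FROM … GROUP BY … ORDER BY …

Corrected query:
SELECT dept, AVG(salary) AS a FROM employees GROUP BY dept ORDER BY a

Result:
dept        | a           
------------+-------------
Support     | 82117.5     
Marketing   | 86791.666667
Engineering | 104201      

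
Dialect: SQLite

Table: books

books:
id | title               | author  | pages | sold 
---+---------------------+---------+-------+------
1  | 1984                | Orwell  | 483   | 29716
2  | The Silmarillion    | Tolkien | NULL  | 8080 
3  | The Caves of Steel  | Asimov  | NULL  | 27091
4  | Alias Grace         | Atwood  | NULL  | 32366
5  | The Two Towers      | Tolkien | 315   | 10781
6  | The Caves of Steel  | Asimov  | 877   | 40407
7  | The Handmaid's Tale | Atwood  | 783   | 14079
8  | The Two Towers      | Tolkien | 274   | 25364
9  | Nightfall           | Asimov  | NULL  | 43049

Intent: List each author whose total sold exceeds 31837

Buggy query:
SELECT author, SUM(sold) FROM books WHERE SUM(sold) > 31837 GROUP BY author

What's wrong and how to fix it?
Bug: Aggregate functions cannot appear in a WHERE clause

Fix: Move the aggregate condition to a HAVING clause

Corrected query:
SELECT author, SUM(sold) FROM books GROUP BY author HAVING SUM(sold) > 31837

Result:
author  | SUM(sold)
--------+----------
Asimov  | 110547   
Atwood  | 46445    
Tolkien | 44225    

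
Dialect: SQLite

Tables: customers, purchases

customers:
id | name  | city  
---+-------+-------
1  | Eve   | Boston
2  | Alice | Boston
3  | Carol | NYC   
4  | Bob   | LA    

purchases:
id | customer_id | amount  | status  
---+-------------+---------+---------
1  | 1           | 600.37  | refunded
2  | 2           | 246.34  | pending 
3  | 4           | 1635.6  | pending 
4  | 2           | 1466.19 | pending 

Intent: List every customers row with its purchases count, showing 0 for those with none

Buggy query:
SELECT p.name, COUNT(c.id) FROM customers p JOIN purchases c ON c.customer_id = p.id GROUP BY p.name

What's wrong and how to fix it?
Bug: INNER JOIN drops customers rows that have no matching purchases rows

Fix: Use LEFT JOIN so parents without children still appear (COUNT(c.id) gives 0)

Corrected query:
SELECT p.name, COUNT(c.id) FROM customers p LEFT JOIN purchases c ON c.customer_id = p.id GROUP BY p.name

Result:
name  | COUNT(c.id)
------+------------
Alice | 2          
Bob   | 1          
Carol | 0          
Eve   | 1          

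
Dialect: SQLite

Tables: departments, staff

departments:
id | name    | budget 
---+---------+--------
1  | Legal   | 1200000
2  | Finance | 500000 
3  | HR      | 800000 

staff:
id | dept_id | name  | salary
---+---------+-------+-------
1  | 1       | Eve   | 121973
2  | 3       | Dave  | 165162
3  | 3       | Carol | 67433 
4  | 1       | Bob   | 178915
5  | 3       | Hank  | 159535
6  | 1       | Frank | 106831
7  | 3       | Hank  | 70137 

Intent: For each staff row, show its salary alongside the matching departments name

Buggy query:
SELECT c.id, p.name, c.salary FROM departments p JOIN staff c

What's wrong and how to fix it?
Bug: Missing join condition: each staff row is matched to all departments rows instead of just its own

Fix: Add ON c.dept_id = p.id to the JOIN

Corrected query:
SELECT c.id, p.name, c.salary FROM departments p JOIN staff c ON c.dept_id = p.id

Result:
id | name  | salary
---+-------+-------
1  | Legal | 121973
2  | HR    | 165162
3  | HR    | 67433 
4  | Legal | 178915
5  | HR    | 159535
6  | Legal | 106831
7  | HR    | 70137 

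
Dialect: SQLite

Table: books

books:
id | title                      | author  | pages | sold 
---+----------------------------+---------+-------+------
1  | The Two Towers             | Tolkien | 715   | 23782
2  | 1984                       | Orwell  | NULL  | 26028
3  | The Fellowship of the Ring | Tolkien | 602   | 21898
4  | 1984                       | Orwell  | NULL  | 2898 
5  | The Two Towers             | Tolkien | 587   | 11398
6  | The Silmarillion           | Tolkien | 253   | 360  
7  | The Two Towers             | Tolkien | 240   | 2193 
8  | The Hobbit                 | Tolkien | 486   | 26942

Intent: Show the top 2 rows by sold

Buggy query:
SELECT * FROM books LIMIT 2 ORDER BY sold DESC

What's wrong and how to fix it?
Bug: ORDER BY cannot follow LIMIT; LIMIT is the final clause

Fix: Swap the clauses: ORDER BY first, then LIMIT

Corrected query:
SELECT * FROM books ORDER BY sold DESC LIMIT 2

Result:
id | title      | author  | pages | sold 
---+------------+---------+-------+------
8  | The Hobbit | Tolkien | 486   | 26942
2  | 1984       | Orwell  | NULL  | 26028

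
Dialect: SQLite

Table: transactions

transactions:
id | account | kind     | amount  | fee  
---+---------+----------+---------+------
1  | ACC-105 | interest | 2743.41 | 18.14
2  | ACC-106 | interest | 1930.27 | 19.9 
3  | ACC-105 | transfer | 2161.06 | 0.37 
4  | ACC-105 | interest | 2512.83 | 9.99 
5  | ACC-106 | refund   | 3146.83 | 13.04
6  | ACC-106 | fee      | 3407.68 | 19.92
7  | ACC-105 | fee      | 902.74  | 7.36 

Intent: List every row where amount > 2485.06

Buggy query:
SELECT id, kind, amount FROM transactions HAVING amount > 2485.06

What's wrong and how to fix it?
Bug: HAVING filters the output of aggregation, but this query has no GROUP BY and no aggregate functions, so SQLite rejects it (HAVING clause on a non-aggregate query); the condition here is per row

Fix: Use WHERE for row-level filtering

Corrected query:
SELECT id, kind, amount FROM transactions WHERE amount > 2485.06

Result:
id | kind     | amount 
---+----------+--------
1  | interest | 2743.41
4  | interest | 2512.83
5  | refund   | 3146.83
6  | fee      | 3407.68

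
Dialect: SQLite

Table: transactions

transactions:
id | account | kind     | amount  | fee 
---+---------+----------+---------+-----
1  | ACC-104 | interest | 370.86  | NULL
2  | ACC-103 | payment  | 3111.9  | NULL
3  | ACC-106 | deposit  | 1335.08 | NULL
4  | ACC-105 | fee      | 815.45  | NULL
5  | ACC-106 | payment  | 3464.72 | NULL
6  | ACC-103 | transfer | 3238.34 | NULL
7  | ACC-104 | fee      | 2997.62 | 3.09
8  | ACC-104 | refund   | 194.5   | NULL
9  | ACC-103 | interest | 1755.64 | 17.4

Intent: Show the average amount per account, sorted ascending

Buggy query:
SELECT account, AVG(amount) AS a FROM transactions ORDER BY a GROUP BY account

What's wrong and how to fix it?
Bug: GROUP BY must precede ORDER BY

Fix: Move ORDER BY to the end, after GROUP BY

Corrected query:
SELECT account, AVG(amount) AS a FROM transactions GROUP BY account ORDER BY a

Result:
account | a      
--------+--------
ACC-105 | 815.45 
ACC-104 | 1187.66
ACC-106 | 2399.9 
ACC-103 | 2701.96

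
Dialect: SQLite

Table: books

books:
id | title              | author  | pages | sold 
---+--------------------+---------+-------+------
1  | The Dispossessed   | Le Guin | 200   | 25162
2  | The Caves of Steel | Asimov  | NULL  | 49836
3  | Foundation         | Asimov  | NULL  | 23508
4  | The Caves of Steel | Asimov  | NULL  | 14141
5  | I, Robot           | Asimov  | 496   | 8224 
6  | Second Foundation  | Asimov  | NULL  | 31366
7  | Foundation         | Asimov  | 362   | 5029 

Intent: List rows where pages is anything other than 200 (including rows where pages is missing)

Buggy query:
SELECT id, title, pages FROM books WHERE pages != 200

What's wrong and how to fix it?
Bug: Inequality against NULL is unknown, not true; rows with NULL are dropped

Fix: Handle NULL separately with IS NULL alongside the inequality

Corrected query:
SELECT id, title, pages FROM books WHERE pages != 200 OR pages IS NULL

Result:
id | title              | pages
---+--------------------+------
2  | The Caves of Steel | NULL 
3  | Foundation         | NULL 
4  | The Caves of Steel | NULL 
5  | I, Robot           | 496  
6  | Second Foundation  | NULL 
7  | Foundation         | 362  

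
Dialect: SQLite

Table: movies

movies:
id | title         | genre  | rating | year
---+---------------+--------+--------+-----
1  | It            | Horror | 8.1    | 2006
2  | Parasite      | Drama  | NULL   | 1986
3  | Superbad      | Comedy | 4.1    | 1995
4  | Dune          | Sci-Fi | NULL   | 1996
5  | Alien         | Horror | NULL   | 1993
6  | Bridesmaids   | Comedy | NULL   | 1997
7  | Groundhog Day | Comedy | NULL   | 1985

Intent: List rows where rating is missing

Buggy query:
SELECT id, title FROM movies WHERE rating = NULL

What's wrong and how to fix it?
Bug: '= NULL' is always unknown in SQL three-valued logic, so no rows match

Fix: Use IS NULL to test for NULL

Corrected query:
SELECT id, title FROM movies WHERE rating IS NULL

Result:
id | title        
---+--------------
2  | Parasite     
4  | Dune         
5  | Alien        
6  | Bridesmaids  
7  | Groundhog Day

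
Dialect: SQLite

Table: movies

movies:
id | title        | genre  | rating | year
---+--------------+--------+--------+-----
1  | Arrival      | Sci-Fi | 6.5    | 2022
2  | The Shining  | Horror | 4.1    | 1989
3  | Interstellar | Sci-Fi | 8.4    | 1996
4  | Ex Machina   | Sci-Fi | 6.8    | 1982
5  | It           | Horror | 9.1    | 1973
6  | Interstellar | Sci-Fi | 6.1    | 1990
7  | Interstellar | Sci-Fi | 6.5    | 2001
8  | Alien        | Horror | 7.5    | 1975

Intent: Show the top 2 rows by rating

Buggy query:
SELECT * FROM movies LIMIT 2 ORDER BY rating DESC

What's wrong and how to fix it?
Bug: ORDER BY cannot follow LIMIT; LIMIT is the final clause

Fix: Sort with ORDER BY, then apply LIMIT

Corrected query:
SELECT * FROM movies ORDER BY rating DESC LIMIT 2

Result:
id | title        | genre  | rating | year
---+--------------+--------+--------+-----
5  | It           | Horror | 9.1    | 1973
3  | Interstellar | Sci-Fi | 8.4    | 1996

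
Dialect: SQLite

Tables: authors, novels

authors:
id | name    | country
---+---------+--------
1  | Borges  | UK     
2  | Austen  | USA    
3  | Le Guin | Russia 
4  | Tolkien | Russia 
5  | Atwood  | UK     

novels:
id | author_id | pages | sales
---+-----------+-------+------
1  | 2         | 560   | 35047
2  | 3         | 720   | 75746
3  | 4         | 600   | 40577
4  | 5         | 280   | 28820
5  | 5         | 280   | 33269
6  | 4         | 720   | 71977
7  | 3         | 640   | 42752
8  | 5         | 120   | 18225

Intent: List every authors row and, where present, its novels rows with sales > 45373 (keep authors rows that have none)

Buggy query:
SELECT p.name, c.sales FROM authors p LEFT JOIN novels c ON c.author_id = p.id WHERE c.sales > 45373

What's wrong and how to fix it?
Bug: Filtering c.sales in WHERE discards the NULL rows produced by LEFT JOIN, turning it into an inner join

Fix: Move the right-table condition into the ON clause so unmatched parents are kept

Corrected query:
SELECT p.name, c.sales FROM authors p LEFT JOIN novels c ON c.author_id = p.id AND c.sales > 45373

Result:
name    | sales
--------+------
Borges  | NULL 
Austen  | NULL 
Le Guin | 75746
Tolkien | 71977
Atwood  | NULL 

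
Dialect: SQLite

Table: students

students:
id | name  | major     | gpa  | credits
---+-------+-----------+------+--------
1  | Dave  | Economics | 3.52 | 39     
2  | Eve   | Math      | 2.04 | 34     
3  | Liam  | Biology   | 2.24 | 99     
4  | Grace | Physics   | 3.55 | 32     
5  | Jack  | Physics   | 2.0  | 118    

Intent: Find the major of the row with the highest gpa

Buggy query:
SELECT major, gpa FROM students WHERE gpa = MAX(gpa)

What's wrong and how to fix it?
Bug: WHERE is evaluated per row; an aggregate over the whole table isn't defined there

Fix: Wrap MAX in a scalar subquery so WHERE compares against a single value

Corrected query:
SELECT major, gpa FROM students WHERE gpa = (SELECT MAX(gpa) FROM students)

Result:
major   | gpa 
--------+-----
Physics | 3.55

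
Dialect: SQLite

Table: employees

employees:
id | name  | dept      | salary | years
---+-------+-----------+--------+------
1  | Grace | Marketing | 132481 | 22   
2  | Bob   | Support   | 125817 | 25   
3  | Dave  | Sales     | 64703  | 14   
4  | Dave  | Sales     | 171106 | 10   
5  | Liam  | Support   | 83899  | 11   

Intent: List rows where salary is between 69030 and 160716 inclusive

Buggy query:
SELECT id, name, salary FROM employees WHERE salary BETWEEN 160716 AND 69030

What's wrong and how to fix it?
Bug: BETWEEN expects the lower bound first; with 160716 AND 69030 the range is empty

Fix: Write BETWEEN 69030 AND 160716

Corrected query:
SELECT id, name, salary FROM employees WHERE salary BETWEEN 69030 AND 160716

Result:
id | name  | salary
---+-------+-------
1  | Grace | 132481
2  | Bob   | 125817
5  | Liam  | 83899 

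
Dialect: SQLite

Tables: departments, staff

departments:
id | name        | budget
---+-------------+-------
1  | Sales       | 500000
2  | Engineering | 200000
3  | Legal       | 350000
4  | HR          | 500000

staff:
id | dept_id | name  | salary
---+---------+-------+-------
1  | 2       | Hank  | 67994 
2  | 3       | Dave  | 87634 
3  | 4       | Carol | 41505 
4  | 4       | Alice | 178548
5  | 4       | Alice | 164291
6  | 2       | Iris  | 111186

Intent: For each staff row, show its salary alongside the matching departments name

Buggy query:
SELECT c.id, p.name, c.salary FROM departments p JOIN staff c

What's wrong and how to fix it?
Bug: JOIN with no ON clause produces a cartesian product; every staff row pairs with every departments row

Fix: Specify the join condition linking the foreign key to the parent id

Corrected query:
SELECT c.id, p.name, c.salary FROM departments p JOIN staff c ON c.dept_id = p.id

Result:
id | name        | salary
---+-------------+-------
1  | Engineering | 67994 
2  | Legal       | 87634 
3  | HR          | 41505 
4  | HR          | 178548
5  | HR          | 164291
6  | Engineering | 111186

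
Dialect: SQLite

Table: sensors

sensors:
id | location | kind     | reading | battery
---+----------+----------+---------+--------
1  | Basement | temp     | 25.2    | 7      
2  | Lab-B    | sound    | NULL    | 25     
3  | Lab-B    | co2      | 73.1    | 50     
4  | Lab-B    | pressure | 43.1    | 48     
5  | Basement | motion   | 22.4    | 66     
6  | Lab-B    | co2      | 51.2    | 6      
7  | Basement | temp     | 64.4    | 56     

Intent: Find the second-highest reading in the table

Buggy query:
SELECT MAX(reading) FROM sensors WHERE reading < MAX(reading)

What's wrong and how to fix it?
Bug: MAX(reading) on the right of the comparison is an aggregate-in-WHERE error

Fix: Compute the overall MAX in a subquery, then take MAX of rows below it

Corrected query:
SELECT MAX(reading) FROM sensors WHERE reading < (SELECT MAX(reading) FROM sensors)

Result:
MAX(reading)
------------
64.4        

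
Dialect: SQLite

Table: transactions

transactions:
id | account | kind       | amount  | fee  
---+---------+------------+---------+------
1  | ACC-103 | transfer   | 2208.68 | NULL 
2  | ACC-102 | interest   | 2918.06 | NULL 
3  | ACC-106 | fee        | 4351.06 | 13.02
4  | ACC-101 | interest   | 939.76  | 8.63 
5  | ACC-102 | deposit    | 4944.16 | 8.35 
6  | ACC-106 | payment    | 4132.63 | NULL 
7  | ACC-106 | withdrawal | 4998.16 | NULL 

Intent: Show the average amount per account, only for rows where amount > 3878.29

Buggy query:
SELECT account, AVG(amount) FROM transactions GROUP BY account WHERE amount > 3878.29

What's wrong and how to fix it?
Bug: WHERE cannot follow GROUP BY

Fix: Move the WHERE clause before GROUP BY

Corrected query:
SELECT account, AVG(amount) FROM transactions WHERE amount > 3878.29 GROUP BY account

Result:
account | AVG(amount)
--------+------------
ACC-102 | 4944.16    
ACC-106 | 4493.95    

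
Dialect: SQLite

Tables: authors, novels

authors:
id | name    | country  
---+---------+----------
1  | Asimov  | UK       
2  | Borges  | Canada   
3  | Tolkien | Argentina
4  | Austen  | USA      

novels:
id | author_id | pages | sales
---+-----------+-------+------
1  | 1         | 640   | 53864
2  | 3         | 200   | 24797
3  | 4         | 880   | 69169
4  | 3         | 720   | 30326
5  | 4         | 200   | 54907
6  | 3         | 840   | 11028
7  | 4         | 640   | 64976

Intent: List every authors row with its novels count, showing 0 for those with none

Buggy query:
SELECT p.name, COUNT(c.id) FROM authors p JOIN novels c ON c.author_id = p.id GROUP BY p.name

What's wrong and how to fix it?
Bug: An inner join excludes parents with zero children

Fix: Switch to LEFT JOIN to retain unmatched parent rows

Corrected query:
SELECT p.name, COUNT(c.id) FROM authors p LEFT JOIN novels c ON c.author_id = p.id GROUP BY p.name

Result:
name    | COUNT(c.id)
--------+------------
Asimov  | 1          
Austen  | 3          
Borges  | 0          
Tolkien | 3          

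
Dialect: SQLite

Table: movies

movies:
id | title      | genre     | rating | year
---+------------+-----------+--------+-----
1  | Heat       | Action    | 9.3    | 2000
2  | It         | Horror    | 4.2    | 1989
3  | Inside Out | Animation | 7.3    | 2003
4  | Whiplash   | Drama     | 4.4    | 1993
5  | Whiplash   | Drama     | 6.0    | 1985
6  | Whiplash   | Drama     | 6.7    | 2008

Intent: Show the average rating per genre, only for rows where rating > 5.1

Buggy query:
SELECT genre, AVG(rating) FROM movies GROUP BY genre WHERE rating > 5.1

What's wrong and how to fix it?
Bug: Row-level WHERE must come before GROUP BY in the clause order

Fix: Move the WHERE clause before GROUP BY

Corrected query:
SELECT genre, AVG(rating) FROM movies WHERE rating > 5.1 GROUP BY genre

Result:
genre     | AVG(rating)
----------+------------
Action    | 9.3        
Animation | 7.3        
Drama     | 6.35       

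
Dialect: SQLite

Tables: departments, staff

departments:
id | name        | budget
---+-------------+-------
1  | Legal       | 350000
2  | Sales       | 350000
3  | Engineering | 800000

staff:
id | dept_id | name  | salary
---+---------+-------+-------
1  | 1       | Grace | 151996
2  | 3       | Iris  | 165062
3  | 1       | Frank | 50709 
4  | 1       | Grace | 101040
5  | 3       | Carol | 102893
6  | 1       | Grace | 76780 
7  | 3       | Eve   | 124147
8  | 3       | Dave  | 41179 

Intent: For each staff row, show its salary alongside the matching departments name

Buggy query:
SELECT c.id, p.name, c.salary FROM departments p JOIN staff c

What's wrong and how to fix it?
Bug: Missing join condition: each staff row is matched to all departments rows instead of just its own

Fix: Specify the join condition linking the foreign key to the parent id

Corrected query:
SELECT c.id, p.name, c.salary FROM departments p JOIN staff c ON c.dept_id = p.id

Result:
id | name        | salary
---+-------------+-------
1  | Legal       | 151996
2  | Engineering | 165062
3  | Legal       | 50709 
4  | Legal       | 101040
5  | Engineering | 102893
6  | Legal       | 76780 
7  | Engineering | 124147
8  | Engineering | 41179 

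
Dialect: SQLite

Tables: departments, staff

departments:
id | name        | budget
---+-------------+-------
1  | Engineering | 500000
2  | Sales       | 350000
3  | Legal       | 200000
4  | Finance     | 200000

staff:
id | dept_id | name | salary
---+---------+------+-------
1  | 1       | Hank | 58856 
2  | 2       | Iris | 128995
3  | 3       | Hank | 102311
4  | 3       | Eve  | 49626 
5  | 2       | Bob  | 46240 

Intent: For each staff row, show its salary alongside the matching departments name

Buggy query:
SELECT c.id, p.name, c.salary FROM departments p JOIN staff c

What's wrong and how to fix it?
Bug: JOIN with no ON clause produces a cartesian product; every staff row pairs with every departments row

Fix: Add ON c.dept_id = p.id to the JOIN

Corrected query:
SELECT c.id, p.name, c.salary FROM departments p JOIN staff c ON c.dept_id = p.id

Result:
id | name        | salary
---+-------------+-------
1  | Engineering | 58856 
2  | Sales       | 128995
3  | Legal       | 102311
4  | Legal       | 49626 
5  | Sales       | 46240 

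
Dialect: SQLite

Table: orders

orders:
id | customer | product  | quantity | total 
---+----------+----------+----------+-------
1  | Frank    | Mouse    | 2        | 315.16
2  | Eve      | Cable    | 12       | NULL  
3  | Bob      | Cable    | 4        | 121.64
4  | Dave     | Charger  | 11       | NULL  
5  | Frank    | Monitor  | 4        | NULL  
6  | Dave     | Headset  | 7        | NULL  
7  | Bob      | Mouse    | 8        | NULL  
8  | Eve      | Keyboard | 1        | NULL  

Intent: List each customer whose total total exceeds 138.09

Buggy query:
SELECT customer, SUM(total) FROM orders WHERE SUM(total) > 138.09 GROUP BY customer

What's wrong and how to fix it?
Bug: SUM(total) is an aggregate, but WHERE filters rows before aggregation

Fix: Use HAVING (which filters groups after aggregation) instead of WHERE

Corrected query:
SELECT customer, SUM(total) FROM orders GROUP BY customer HAVING SUM(total) > 138.09

Result:
customer | SUM(total)
---------+-----------
Frank    | 315.16    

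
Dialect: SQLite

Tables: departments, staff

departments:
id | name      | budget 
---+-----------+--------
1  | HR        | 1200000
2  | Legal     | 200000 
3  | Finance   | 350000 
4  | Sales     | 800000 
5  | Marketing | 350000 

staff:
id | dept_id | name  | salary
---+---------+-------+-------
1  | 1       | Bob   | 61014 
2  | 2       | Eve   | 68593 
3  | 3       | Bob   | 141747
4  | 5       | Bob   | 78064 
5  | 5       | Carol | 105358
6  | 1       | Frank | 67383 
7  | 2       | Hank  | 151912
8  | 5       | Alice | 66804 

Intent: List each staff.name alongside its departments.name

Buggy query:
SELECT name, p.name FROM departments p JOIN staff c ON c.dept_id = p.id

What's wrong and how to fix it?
Bug: Both tables have a 'name' column; the unqualified reference is ambiguous

Fix: Prefix ambiguous columns with the table alias

Corrected query:
SELECT c.name, p.name FROM departments p JOIN staff c ON c.dept_id = p.id

Result:
name  | name     
------+----------
Bob   | HR       
Eve   | Legal    
Bob   | Finance  
Bob   | Marketing
Carol | Marketing
Frank | HR       
Hank  | Legal    
Alice | Marketing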